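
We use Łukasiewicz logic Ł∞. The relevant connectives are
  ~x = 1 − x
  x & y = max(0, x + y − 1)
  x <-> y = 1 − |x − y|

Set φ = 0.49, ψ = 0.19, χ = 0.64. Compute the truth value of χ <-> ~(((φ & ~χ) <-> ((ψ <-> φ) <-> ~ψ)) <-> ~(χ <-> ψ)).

~χ = 1 − 0.64 = 0.36
φ & ~χ = max(0, 0.49 + 0.36 − 1) = max(0, -0.15) = 0.00
ψ <-> φ = 1 − |0.19 − 0.49| = 1 − 0.30 = 0.70
~ψ = 1 − 0.19 = 0.81
(ψ <-> φ) <-> ~ψ = 1 − |0.70 − 0.81| = 1 − 0.11 = 0.89
(φ & ~χ) <-> ((ψ <-> φ) <-> ~ψ) = 1 − |0.00 − 0.89| = 1 − 0.89 = 0.11
χ <-> ψ = 1 − |0.64 − 0.19| = 1 − 0.45 = 0.55
~(χ <-> ψ) = 1 − 0.55 = 0.45
((φ & ~χ) <-> ((ψ <-> φ) <-> ~ψ)) <-> ~(χ <-> ψ) = 1 − |0.11 − 0.45| = 1 − 0.34 = 0.66
~(((φ & ~χ) <-> ((ψ <-> φ) <-> ~ψ)) <-> ~(χ <-> ψ)) = 1 − 0.66 = 0.34
χ <-> ~(((φ & ~χ) <-> ((ψ <-> φ) <-> ~ψ)) <-> ~(χ <-> ψ)) = 1 − |0.64 − 0.34| = 1 − 0.30 = 0.70

0.70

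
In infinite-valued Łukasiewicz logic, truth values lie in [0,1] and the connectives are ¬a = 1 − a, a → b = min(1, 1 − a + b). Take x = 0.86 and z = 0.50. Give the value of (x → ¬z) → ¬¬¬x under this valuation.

¬z = 1 − 0.50 = 0.50
x → ¬z = min(1, 1 − 0.86 + 0.50) = min(1, 0.64) = 0.64
¬x = 1 − 0.86 = 0.14
¬¬x = 1 − 0.14 = 0.86
¬¬¬x = 1 − 0.86 = 0.14
(x → ¬z) → ¬¬¬x = min(1, 1 − 0.64 + 0.14) = min(1, 0.50) = 0.50

0.50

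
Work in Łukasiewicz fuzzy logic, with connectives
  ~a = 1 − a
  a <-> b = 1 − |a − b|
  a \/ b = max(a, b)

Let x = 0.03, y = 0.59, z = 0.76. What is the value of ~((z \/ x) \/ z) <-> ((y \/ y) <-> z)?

z \/ x = max(0.76, 0.03) = 0.76
(z \/ x) \/ z = max(0.76, 0.76) = 0.76
~((z \/ x) \/ z) = 1 − 0.76 = 0.24
y \/ y = max(0.59, 0.59) = 0.59
(y \/ y) <-> z = 1 − |0.59 − 0.76| = 1 − 0.17 = 0.83
~((z \/ x) \/ z) <-> ((y \/ y) <-> z) = 1 − |0.24 − 0.83| = 1 − 0.59 = 0.41

0.41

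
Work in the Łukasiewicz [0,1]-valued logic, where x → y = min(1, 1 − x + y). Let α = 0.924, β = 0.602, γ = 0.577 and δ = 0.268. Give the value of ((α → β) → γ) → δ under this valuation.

α → β = min(1, 1 − 0.924 + 0.602) = min(1, 0.678) = 0.678
(α → β) → γ = min(1, 1 − 0.678 + 0.577) = min(1, 0.899) = 0.899
((α → β) → γ) → δ = min(1, 1 − 0.899 + 0.268) = min(1, 0.369) = 0.369

0.369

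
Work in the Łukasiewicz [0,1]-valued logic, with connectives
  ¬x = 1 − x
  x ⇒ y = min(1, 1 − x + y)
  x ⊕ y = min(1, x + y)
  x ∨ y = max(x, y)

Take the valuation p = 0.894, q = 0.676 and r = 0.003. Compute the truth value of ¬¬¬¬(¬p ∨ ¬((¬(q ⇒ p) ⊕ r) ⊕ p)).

¬p = 1 − 0.894 = 0.106
q ⇒ p = min(1, 1 − 0.676 + 0.894) = min(1, 1.218) = 1.000
¬(q ⇒ p) = 1 − 1.000 = 0.000
¬(q ⇒ p) ⊕ r = min(1, 0.000 + 0.003) = min(1, 0.003) = 0.003
(¬(q ⇒ p) ⊕ r) ⊕ p = min(1, 0.003 + 0.894) = min(1, 0.897) = 0.897
¬((¬(q ⇒ p) ⊕ r) ⊕ p) = 1 − 0.897 = 0.103
¬p ∨ ¬((¬(q ⇒ p) ⊕ r) ⊕ p) = max(0.106, 0.103) = 0.106
¬(¬p ∨ ¬((¬(q ⇒ p) ⊕ r) ⊕ p)) = 1 − 0.106 = 0.894
¬¬(¬p ∨ ¬((¬(q ⇒ p) ⊕ r) ⊕ p)) = 1 − 0.894 = 0.106
¬¬¬(¬p ∨ ¬((¬(q ⇒ p) ⊕ r) ⊕ p)) = 1 − 0.106 = 0.894
¬¬¬¬(¬p ∨ ¬((¬(q ⇒ p) ⊕ r) ⊕ p)) = 1 − 0.894 = 0.106

0.106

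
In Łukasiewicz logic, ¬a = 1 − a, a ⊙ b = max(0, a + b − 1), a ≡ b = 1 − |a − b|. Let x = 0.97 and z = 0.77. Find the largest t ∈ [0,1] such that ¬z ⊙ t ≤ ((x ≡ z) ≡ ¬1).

0.97

¬z = 1 − 0.77 = 0.23
So the left factor is ¬z = 0.23.
x ≡ z = 1 − |0.97 − 0.77| = 1 − 0.20 = 0.80
¬1 = 1 − 1.00 = 0.00
(x ≡ z) ≡ ¬1 = 1 − |0.80 − 0.00| = 1 − 0.80 = 0.20
So the right-hand bound is (x ≡ z) ≡ ¬1 = 0.20.
The residuum of the Łukasiewicz t-norm gives the supremum: min(1, 1 − 0.23 + 0.20).
1 − 0.23 + 0.20 = 0.97, so t = min(1, 0.97) = 0.97.
Check: 0.23 ⊙ 0.97 = max(0, 0.20) = 0.20 ≤ 0.20.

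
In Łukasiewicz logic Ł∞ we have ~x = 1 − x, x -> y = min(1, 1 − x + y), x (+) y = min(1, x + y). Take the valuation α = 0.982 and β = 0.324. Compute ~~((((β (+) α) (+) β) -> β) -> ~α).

0.694

β (+) α = min(1, 0.324 + 0.982) = min(1, 1.306) = 1.000
(β (+) α) (+) β = min(1, 1.000 + 0.324) = min(1, 1.324) = 1.000
((β (+) α) (+) β) -> β = min(1, 1 − 1.000 + 0.324) = min(1, 0.324) = 0.324
~α = 1 − 0.982 = 0.018
(((β (+) α) (+) β) -> β) -> ~α = min(1, 1 − 0.324 + 0.018) = min(1, 0.694) = 0.694
~((((β (+) α) (+) β) -> β) -> ~α) = 1 − 0.694 = 0.306
~~((((β (+) α) (+) β) -> β) -> ~α) = 1 − 0.306 = 0.694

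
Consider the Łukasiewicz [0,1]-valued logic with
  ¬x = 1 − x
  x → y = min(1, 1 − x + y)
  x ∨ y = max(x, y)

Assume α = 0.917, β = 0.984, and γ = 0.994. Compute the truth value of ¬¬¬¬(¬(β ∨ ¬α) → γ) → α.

0.917

¬α = 1 − 0.917 = 0.083
β ∨ ¬α = max(0.984, 0.083) = 0.984
¬(β ∨ ¬α) = 1 − 0.984 = 0.016
¬(β ∨ ¬α) → γ = min(1, 1 − 0.016 + 0.994) = min(1, 1.978) = 1.000
¬(¬(β ∨ ¬α) → γ) = 1 − 1.000 = 0.000
¬¬(¬(β ∨ ¬α) → γ) = 1 − 0.000 = 1.000
¬¬¬(¬(β ∨ ¬α) → γ) = 1 − 1.000 = 0.000
¬¬¬¬(¬(β ∨ ¬α) → γ) = 1 − 0.000 = 1.000
¬¬¬¬(¬(β ∨ ¬α) → γ) → α = min(1, 1 − 1.000 + 0.917) = min(1, 0.917) = 0.917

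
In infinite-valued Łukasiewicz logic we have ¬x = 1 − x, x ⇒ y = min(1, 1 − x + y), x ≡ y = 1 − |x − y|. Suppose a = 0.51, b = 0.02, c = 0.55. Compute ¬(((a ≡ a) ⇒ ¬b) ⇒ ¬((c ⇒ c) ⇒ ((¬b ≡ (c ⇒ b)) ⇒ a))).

0.98

a ≡ a = 1 − |0.51 − 0.51| = 1 − 0.00 = 1.00
¬b = 1 − 0.02 = 0.98
(a ≡ a) ⇒ ¬b = min(1, 1 − 1.00 + 0.98) = min(1, 0.98) = 0.98
c ⇒ c = min(1, 1 − 0.55 + 0.55) = min(1, 1.00) = 1.00
c ⇒ b = min(1, 1 − 0.55 + 0.02) = min(1, 0.47) = 0.47
¬b ≡ (c ⇒ b) = 1 − |0.98 − 0.47| = 1 − 0.51 = 0.49
(¬b ≡ (c ⇒ b)) ⇒ a = min(1, 1 − 0.49 + 0.51) = min(1, 1.02) = 1.00
(c ⇒ c) ⇒ ((¬b ≡ (c ⇒ b)) ⇒ a) = min(1, 1 − 1.00 + 1.00) = min(1, 1.00) = 1.00
¬((c ⇒ c) ⇒ ((¬b ≡ (c ⇒ b)) ⇒ a)) = 1 − 1.00 = 0.00
((a ≡ a) ⇒ ¬b) ⇒ ¬((c ⇒ c) ⇒ ((¬b ≡ (c ⇒ b)) ⇒ a)) = min(1, 1 − 0.98 + 0.00) = min(1, 0.02) = 0.02
¬(((a ≡ a) ⇒ ¬b) ⇒ ¬((c ⇒ c) ⇒ ((¬b ≡ (c ⇒ b)) ⇒ a))) = 1 − 0.02 = 0.98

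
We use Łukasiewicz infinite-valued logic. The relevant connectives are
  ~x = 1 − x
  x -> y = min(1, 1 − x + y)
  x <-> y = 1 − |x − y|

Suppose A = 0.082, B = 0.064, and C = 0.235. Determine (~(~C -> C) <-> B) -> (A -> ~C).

1.000

~C = 1 − 0.235 = 0.765
~C -> C = min(1, 1 − 0.765 + 0.235) = min(1, 0.470) = 0.470
~(~C -> C) = 1 − 0.470 = 0.530
~(~C -> C) <-> B = 1 − |0.530 − 0.064| = 1 − 0.466 = 0.534
A -> ~C = min(1, 1 − 0.082 + 0.765) = min(1, 1.683) = 1.000
(~(~C -> C) <-> B) -> (A -> ~C) = min(1, 1 − 0.534 + 1.000) = min(1, 1.466) = 1.000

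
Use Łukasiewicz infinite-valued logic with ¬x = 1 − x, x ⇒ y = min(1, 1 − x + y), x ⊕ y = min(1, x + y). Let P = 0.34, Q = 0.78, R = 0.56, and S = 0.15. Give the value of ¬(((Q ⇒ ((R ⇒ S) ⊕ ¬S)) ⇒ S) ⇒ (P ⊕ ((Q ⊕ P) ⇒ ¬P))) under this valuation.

0.00

R ⇒ S = min(1, 1 − 0.56 + 0.15) = min(1, 0.59) = 0.59
¬S = 1 − 0.15 = 0.85
(R ⇒ S) ⊕ ¬S = min(1, 0.59 + 0.85) = min(1, 1.44) = 1.00
Q ⇒ ((R ⇒ S) ⊕ ¬S) = min(1, 1 − 0.78 + 1.00) = min(1, 1.22) = 1.00
(Q ⇒ ((R ⇒ S) ⊕ ¬S)) ⇒ S = min(1, 1 − 1.00 + 0.15) = min(1, 0.15) = 0.15
Q ⊕ P = min(1, 0.78 + 0.34) = min(1, 1.12) = 1.00
¬P = 1 − 0.34 = 0.66
(Q ⊕ P) ⇒ ¬P = min(1, 1 − 1.00 + 0.66) = min(1, 0.66) = 0.66
P ⊕ ((Q ⊕ P) ⇒ ¬P) = min(1, 0.34 + 0.66) = min(1, 1.00) = 1.00
((Q ⇒ ((R ⇒ S) ⊕ ¬S)) ⇒ S) ⇒ (P ⊕ ((Q ⊕ P) ⇒ ¬P)) = min(1, 1 − 0.15 + 1.00) = min(1, 1.85) = 1.00
¬(((Q ⇒ ((R ⇒ S) ⊕ ¬S)) ⇒ S) ⇒ (P ⊕ ((Q ⊕ P) ⇒ ¬P))) = 1 − 1.00 = 0.00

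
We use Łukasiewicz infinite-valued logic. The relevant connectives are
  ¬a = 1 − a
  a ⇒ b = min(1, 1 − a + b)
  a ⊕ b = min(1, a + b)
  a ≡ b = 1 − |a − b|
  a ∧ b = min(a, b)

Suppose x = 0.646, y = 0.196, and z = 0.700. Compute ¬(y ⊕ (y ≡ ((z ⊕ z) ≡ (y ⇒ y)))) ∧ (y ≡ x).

z ⊕ z = min(1, 0.700 + 0.700) = min(1, 1.400) = 1.000
y ⇒ y = min(1, 1 − 0.196 + 0.196) = min(1, 1.000) = 1.000
(z ⊕ z) ≡ (y ⇒ y) = 1 − |1.000 − 1.000| = 1 − 0.000 = 1.000
y ≡ ((z ⊕ z) ≡ (y ⇒ y)) = 1 − |0.196 − 1.000| = 1 − 0.804 = 0.196
y ⊕ (y ≡ ((z ⊕ z) ≡ (y ⇒ y))) = min(1, 0.196 + 0.196) = min(1, 0.392) = 0.392
¬(y ⊕ (y ≡ ((z ⊕ z) ≡ (y ⇒ y)))) = 1 − 0.392 = 0.608
y ≡ x = 1 − |0.196 − 0.646| = 1 − 0.450 = 0.550
¬(y ⊕ (y ≡ ((z ⊕ z) ≡ (y ⇒ y)))) ∧ (y ≡ x) = min(0.608, 0.550) = 0.550

0.550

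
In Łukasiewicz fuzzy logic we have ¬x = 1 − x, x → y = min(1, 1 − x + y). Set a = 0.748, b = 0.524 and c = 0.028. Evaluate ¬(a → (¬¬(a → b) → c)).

a → b = min(1, 1 − 0.748 + 0.524) = min(1, 0.776) = 0.776
¬(a → b) = 1 − 0.776 = 0.224
¬¬(a → b) = 1 − 0.224 = 0.776
¬¬(a → b) → c = min(1, 1 − 0.776 + 0.028) = min(1, 0.252) = 0.252
a → (¬¬(a → b) → c) = min(1, 1 − 0.748 + 0.252) = min(1, 0.504) = 0.504
¬(a → (¬¬(a → b) → c)) = 1 − 0.504 = 0.496

0.496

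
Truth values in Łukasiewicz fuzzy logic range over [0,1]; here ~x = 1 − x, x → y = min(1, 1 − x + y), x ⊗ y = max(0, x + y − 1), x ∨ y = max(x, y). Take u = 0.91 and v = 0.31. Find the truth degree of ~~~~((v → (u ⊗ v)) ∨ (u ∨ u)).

u ⊗ v = max(0, 0.91 + 0.31 − 1) = max(0, 0.22) = 0.22
v → (u ⊗ v) = min(1, 1 − 0.31 + 0.22) = min(1, 0.91) = 0.91
u ∨ u = max(0.91, 0.91) = 0.91
(v → (u ⊗ v)) ∨ (u ∨ u) = max(0.91, 0.91) = 0.91
~((v → (u ⊗ v)) ∨ (u ∨ u)) = 1 − 0.91 = 0.09
~~((v → (u ⊗ v)) ∨ (u ∨ u)) = 1 − 0.09 = 0.91
~~~((v → (u ⊗ v)) ∨ (u ∨ u)) = 1 − 0.91 = 0.09
~~~~((v → (u ⊗ v)) ∨ (u ∨ u)) = 1 − 0.09 = 0.91

0.91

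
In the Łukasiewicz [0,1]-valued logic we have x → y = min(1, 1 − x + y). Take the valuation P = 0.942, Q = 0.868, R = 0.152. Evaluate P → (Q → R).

Q → R = min(1, 1 − 0.868 + 0.152) = min(1, 0.284) = 0.284
P → (Q → R) = min(1, 1 − 0.942 + 0.284) = min(1, 0.342) = 0.342

0.342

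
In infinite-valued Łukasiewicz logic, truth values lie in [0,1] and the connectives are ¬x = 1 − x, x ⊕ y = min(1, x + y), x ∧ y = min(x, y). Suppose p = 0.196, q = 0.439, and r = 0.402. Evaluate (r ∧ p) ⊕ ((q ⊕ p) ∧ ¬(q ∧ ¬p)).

0.757

r ∧ p = min(0.402, 0.196) = 0.196
q ⊕ p = min(1, 0.439 + 0.196) = min(1, 0.635) = 0.635
¬p = 1 − 0.196 = 0.804
q ∧ ¬p = min(0.439, 0.804) = 0.439
¬(q ∧ ¬p) = 1 − 0.439 = 0.561
(q ⊕ p) ∧ ¬(q ∧ ¬p) = min(0.635, 0.561) = 0.561
(r ∧ p) ⊕ ((q ⊕ p) ∧ ¬(q ∧ ¬p)) = min(1, 0.196 + 0.561) = min(1, 0.757) = 0.757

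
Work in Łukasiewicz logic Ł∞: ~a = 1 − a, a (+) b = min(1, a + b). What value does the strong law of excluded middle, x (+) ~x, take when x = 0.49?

~x = 1 − 0.49 = 0.51
x (+) ~x = min(1, 0.49 + 0.51) = min(1, 1.00) = 1.00
(As expected: always 1 in Ł∞ since a ⊕ (1−a) = 1.)

1.00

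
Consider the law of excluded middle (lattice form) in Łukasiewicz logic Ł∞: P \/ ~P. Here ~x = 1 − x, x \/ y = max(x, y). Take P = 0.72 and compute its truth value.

0.72

~P = 1 − 0.72 = 0.28
P \/ ~P = max(0.72, 0.28) = 0.72
(The value 0.72 < 1 shows this instance is not satisfied; not a Ł∞-tautology — its value is max(a, 1−a).)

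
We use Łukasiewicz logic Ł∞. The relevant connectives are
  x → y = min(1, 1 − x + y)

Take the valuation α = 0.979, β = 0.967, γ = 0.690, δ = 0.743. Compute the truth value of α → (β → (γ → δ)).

γ → δ = min(1, 1 − 0.690 + 0.743) = min(1, 1.053) = 1.000
β → (γ → δ) = min(1, 1 − 0.967 + 1.000) = min(1, 1.033) = 1.000
α → (β → (γ → δ)) = min(1, 1 − 0.979 + 1.000) = min(1, 1.021) = 1.000

1.000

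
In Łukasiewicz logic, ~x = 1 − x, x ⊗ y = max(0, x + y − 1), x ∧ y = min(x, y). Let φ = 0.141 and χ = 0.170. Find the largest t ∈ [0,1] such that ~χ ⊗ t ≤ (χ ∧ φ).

0.311

~χ = 1 − 0.170 = 0.830
So the left factor is ~χ = 0.830.
χ ∧ φ = min(0.170, 0.141) = 0.141
So the right-hand bound is χ ∧ φ = 0.141.
The residuum of the Łukasiewicz t-norm gives the supremum: min(1, 1 − 0.830 + 0.141).
1 − 0.830 + 0.141 = 0.311, so t = min(1, 0.311) = 0.311.
Check: 0.830 ⊗ 0.311 = max(0, 0.141) = 0.141 ≤ 0.141.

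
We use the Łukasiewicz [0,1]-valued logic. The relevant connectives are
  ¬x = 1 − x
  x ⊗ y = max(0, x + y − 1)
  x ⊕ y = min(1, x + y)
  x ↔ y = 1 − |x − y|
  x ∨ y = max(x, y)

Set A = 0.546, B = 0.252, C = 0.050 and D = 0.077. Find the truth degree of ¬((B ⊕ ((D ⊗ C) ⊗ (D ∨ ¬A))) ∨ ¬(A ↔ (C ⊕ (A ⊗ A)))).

0.596

D ⊗ C = max(0, 0.077 + 0.050 − 1) = max(0, -0.873) = 0.000
¬A = 1 − 0.546 = 0.454
D ∨ ¬A = max(0.077, 0.454) = 0.454
(D ⊗ C) ⊗ (D ∨ ¬A) = max(0, 0.000 + 0.454 − 1) = max(0, -0.546) = 0.000
B ⊕ ((D ⊗ C) ⊗ (D ∨ ¬A)) = min(1, 0.252 + 0.000) = min(1, 0.252) = 0.252
A ⊗ A = max(0, 0.546 + 0.546 − 1) = max(0, 0.092) = 0.092
C ⊕ (A ⊗ A) = min(1, 0.050 + 0.092) = min(1, 0.142) = 0.142
A ↔ (C ⊕ (A ⊗ A)) = 1 − |0.546 − 0.142| = 1 − 0.404 = 0.596
¬(A ↔ (C ⊕ (A ⊗ A))) = 1 − 0.596 = 0.404
(B ⊕ ((D ⊗ C) ⊗ (D ∨ ¬A))) ∨ ¬(A ↔ (C ⊕ (A ⊗ A))) = max(0.252, 0.404) = 0.404
¬((B ⊕ ((D ⊗ C) ⊗ (D ∨ ¬A))) ∨ ¬(A ↔ (C ⊕ (A ⊗ A)))) = 1 − 0.404 = 0.596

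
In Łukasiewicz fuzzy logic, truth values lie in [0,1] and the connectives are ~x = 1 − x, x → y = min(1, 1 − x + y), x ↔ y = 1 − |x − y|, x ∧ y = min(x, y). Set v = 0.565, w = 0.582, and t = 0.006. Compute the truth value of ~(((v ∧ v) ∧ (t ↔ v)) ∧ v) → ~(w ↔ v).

v ∧ v = min(0.565, 0.565) = 0.565
t ↔ v = 1 − |0.006 − 0.565| = 1 − 0.559 = 0.441
(v ∧ v) ∧ (t ↔ v) = min(0.565, 0.441) = 0.441
((v ∧ v) ∧ (t ↔ v)) ∧ v = min(0.441, 0.565) = 0.441
~(((v ∧ v) ∧ (t ↔ v)) ∧ v) = 1 − 0.441 = 0.559
w ↔ v = 1 − |0.582 − 0.565| = 1 − 0.017 = 0.983
~(w ↔ v) = 1 − 0.983 = 0.017
~(((v ∧ v) ∧ (t ↔ v)) ∧ v) → ~(w ↔ v) = min(1, 1 − 0.559 + 0.017) = min(1, 0.458) = 0.458

0.458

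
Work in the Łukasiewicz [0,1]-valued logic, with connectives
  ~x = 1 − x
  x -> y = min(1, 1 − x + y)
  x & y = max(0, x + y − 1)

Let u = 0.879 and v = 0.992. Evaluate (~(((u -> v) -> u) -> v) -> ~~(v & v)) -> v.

0.992

u -> v = min(1, 1 − 0.879 + 0.992) = min(1, 1.113) = 1.000
(u -> v) -> u = min(1, 1 − 1.000 + 0.879) = min(1, 0.879) = 0.879
((u -> v) -> u) -> v = min(1, 1 − 0.879 + 0.992) = min(1, 1.113) = 1.000
~(((u -> v) -> u) -> v) = 1 − 1.000 = 0.000
v & v = max(0, 0.992 + 0.992 − 1) = max(0, 0.984) = 0.984
~(v & v) = 1 − 0.984 = 0.016
~~(v & v) = 1 − 0.016 = 0.984
~(((u -> v) -> u) -> v) -> ~~(v & v) = min(1, 1 − 0.000 + 0.984) = min(1, 1.984) = 1.000
(~(((u -> v) -> u) -> v) -> ~~(v & v)) -> v = min(1, 1 − 1.000 + 0.992) = min(1, 0.992) = 0.992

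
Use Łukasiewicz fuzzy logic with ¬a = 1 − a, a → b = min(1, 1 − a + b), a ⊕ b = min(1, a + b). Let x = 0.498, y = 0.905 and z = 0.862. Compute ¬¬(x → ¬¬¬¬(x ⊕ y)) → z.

x ⊕ y = min(1, 0.498 + 0.905) = min(1, 1.403) = 1.000
¬(x ⊕ y) = 1 − 1.000 = 0.000
¬¬(x ⊕ y) = 1 − 0.000 = 1.000
¬¬¬(x ⊕ y) = 1 − 1.000 = 0.000
¬¬¬¬(x ⊕ y) = 1 − 0.000 = 1.000
x → ¬¬¬¬(x ⊕ y) = min(1, 1 − 0.498 + 1.000) = min(1, 1.502) = 1.000
¬(x → ¬¬¬¬(x ⊕ y)) = 1 − 1.000 = 0.000
¬¬(x → ¬¬¬¬(x ⊕ y)) = 1 − 0.000 = 1.000
¬¬(x → ¬¬¬¬(x ⊕ y)) → z = min(1, 1 − 1.000 + 0.862) = min(1, 0.862) = 0.862

0.862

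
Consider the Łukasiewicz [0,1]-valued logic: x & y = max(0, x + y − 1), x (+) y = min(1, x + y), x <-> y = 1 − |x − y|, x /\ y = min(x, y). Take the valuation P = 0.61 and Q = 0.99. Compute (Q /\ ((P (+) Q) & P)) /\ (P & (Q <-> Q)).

0.61

P (+) Q = min(1, 0.61 + 0.99) = min(1, 1.60) = 1.00
(P (+) Q) & P = max(0, 1.00 + 0.61 − 1) = max(0, 0.61) = 0.61
Q /\ ((P (+) Q) & P) = min(0.99, 0.61) = 0.61
Q <-> Q = 1 − |0.99 − 0.99| = 1 − 0.00 = 1.00
P & (Q <-> Q) = max(0, 0.61 + 1.00 − 1) = max(0, 0.61) = 0.61
(Q /\ ((P (+) Q) & P)) /\ (P & (Q <-> Q)) = min(0.61, 0.61) = 0.61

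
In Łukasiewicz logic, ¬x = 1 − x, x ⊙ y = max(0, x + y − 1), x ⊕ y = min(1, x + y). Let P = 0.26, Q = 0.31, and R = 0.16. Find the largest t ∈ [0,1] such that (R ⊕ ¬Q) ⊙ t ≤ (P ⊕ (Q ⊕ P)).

¬Q = 1 − 0.31 = 0.69
R ⊕ ¬Q = min(1, 0.16 + 0.69) = min(1, 0.85) = 0.85
So the left factor is R ⊕ ¬Q = 0.85.
Q ⊕ P = min(1, 0.31 + 0.26) = min(1, 0.57) = 0.57
P ⊕ (Q ⊕ P) = min(1, 0.26 + 0.57) = min(1, 0.83) = 0.83
So the right-hand bound is P ⊕ (Q ⊕ P) = 0.83.
The residuum of the Łukasiewicz t-norm gives the supremum: min(1, 1 − 0.85 + 0.83).
1 − 0.85 + 0.83 = 0.98, so t = min(1, 0.98) = 0.98.
Check: 0.85 ⊙ 0.98 = max(0, 0.83) = 0.83 ≤ 0.83.

0.98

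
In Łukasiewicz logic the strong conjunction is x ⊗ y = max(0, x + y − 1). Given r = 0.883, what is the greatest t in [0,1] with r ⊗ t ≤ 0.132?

The residuum of the Łukasiewicz t-norm gives the supremum: min(1, 1 − 0.883 + 0.132).
1 − 0.883 + 0.132 = 0.249, so t = min(1, 0.249) = 0.249.
Check: 0.883 ⊗ 0.249 = max(0, 0.132) = 0.132 ≤ 0.132.

0.249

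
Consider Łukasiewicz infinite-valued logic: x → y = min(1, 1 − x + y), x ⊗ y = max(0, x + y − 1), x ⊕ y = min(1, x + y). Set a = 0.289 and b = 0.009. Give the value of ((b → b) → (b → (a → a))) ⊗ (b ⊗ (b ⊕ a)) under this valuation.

b → b = min(1, 1 − 0.009 + 0.009) = min(1, 1.000) = 1.000
a → a = min(1, 1 − 0.289 + 0.289) = min(1, 1.000) = 1.000
b → (a → a) = min(1, 1 − 0.009 + 1.000) = min(1, 1.991) = 1.000
(b → b) → (b → (a → a)) = min(1, 1 − 1.000 + 1.000) = min(1, 1.000) = 1.000
b ⊕ a = min(1, 0.009 + 0.289) = min(1, 0.298) = 0.298
b ⊗ (b ⊕ a) = max(0, 0.009 + 0.298 − 1) = max(0, -0.693) = 0.000
((b → b) → (b → (a → a))) ⊗ (b ⊗ (b ⊕ a)) = max(0, 1.000 + 0.000 − 1) = max(0, 0.000) = 0.000

0.000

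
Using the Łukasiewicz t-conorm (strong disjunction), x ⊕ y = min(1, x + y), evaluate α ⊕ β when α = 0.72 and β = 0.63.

α ⊕ β = min(1, 0.72 + 0.63) = min(1, 1.35) = 1.00
For comparison, the Gödel t-conorm max(x, y) would give 0.72.

1.00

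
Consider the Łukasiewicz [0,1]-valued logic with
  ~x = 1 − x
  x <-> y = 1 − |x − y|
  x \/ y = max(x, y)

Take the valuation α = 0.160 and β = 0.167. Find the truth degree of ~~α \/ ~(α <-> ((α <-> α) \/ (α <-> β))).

~α = 1 − 0.160 = 0.840
~~α = 1 − 0.840 = 0.160
α <-> α = 1 − |0.160 − 0.160| = 1 − 0.000 = 1.000
α <-> β = 1 − |0.160 − 0.167| = 1 − 0.007 = 0.993
(α <-> α) \/ (α <-> β) = max(1.000, 0.993) = 1.000
α <-> ((α <-> α) \/ (α <-> β)) = 1 − |0.160 − 1.000| = 1 − 0.840 = 0.160
~(α <-> ((α <-> α) \/ (α <-> β))) = 1 − 0.160 = 0.840
~~α \/ ~(α <-> ((α <-> α) \/ (α <-> β))) = max(0.160, 0.840) = 0.840

0.840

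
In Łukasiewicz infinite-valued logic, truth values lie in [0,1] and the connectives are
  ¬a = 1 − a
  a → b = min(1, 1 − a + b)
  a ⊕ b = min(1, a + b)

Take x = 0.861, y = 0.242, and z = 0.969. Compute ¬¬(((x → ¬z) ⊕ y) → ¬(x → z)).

¬z = 1 − 0.969 = 0.031
x → ¬z = min(1, 1 − 0.861 + 0.031) = min(1, 0.170) = 0.170
(x → ¬z) ⊕ y = min(1, 0.170 + 0.242) = min(1, 0.412) = 0.412
x → z = min(1, 1 − 0.861 + 0.969) = min(1, 1.108) = 1.000
¬(x → z) = 1 − 1.000 = 0.000
((x → ¬z) ⊕ y) → ¬(x → z) = min(1, 1 − 0.412 + 0.000) = min(1, 0.588) = 0.588
¬(((x → ¬z) ⊕ y) → ¬(x → z)) = 1 − 0.588 = 0.412
¬¬(((x → ¬z) ⊕ y) → ¬(x → z)) = 1 − 0.412 = 0.588

0.588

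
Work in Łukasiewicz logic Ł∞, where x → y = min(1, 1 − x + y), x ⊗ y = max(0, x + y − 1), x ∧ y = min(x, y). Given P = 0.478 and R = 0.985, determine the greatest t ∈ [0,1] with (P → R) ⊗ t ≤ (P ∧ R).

P → R = min(1, 1 − 0.478 + 0.985) = min(1, 1.507) = 1.000
So the left factor is P → R = 1.000.
P ∧ R = min(0.478, 0.985) = 0.478
So the right-hand bound is P ∧ R = 0.478.
The residuum of the Łukasiewicz t-norm gives the supremum: min(1, 1 − 1.000 + 0.478).
1 − 1.000 + 0.478 = 0.478, so t = min(1, 0.478) = 0.478.
Check: 1.000 ⊗ 0.478 = max(0, 0.478) = 0.478 ≤ 0.478.

0.478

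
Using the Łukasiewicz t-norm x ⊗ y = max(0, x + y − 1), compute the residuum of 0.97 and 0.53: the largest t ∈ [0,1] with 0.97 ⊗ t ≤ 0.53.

0.56

The residuum of the Łukasiewicz t-norm gives the supremum: min(1, 1 − 0.97 + 0.53).
1 − 0.97 + 0.53 = 0.56, so t = min(1, 0.56) = 0.56.
Check: 0.97 ⊗ 0.56 = max(0, 0.53) = 0.53 ≤ 0.53.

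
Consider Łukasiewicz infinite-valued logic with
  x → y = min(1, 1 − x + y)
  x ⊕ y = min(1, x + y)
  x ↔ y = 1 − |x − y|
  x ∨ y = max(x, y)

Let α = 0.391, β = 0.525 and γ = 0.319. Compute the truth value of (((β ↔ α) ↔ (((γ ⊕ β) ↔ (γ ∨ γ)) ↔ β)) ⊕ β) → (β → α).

β ↔ α = 1 − |0.525 − 0.391| = 1 − 0.134 = 0.866
γ ⊕ β = min(1, 0.319 + 0.525) = min(1, 0.844) = 0.844
γ ∨ γ = max(0.319, 0.319) = 0.319
(γ ⊕ β) ↔ (γ ∨ γ) = 1 − |0.844 − 0.319| = 1 − 0.525 = 0.475
((γ ⊕ β) ↔ (γ ∨ γ)) ↔ β = 1 − |0.475 − 0.525| = 1 − 0.050 = 0.950
(β ↔ α) ↔ (((γ ⊕ β) ↔ (γ ∨ γ)) ↔ β) = 1 − |0.866 − 0.950| = 1 − 0.084 = 0.916
((β ↔ α) ↔ (((γ ⊕ β) ↔ (γ ∨ γ)) ↔ β)) ⊕ β = min(1, 0.916 + 0.525) = min(1, 1.441) = 1.000
β → α = min(1, 1 − 0.525 + 0.391) = min(1, 0.866) = 0.866
(((β ↔ α) ↔ (((γ ⊕ β) ↔ (γ ∨ γ)) ↔ β)) ⊕ β) → (β → α) = min(1, 1 − 1.000 + 0.866) = min(1, 0.866) = 0.866

0.866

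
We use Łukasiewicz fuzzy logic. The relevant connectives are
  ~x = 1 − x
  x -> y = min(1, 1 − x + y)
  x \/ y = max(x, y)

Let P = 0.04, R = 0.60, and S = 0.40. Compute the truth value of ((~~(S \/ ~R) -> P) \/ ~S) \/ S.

0.64

~R = 1 − 0.60 = 0.40
S \/ ~R = max(0.40, 0.40) = 0.40
~(S \/ ~R) = 1 − 0.40 = 0.60
~~(S \/ ~R) = 1 − 0.60 = 0.40
~~(S \/ ~R) -> P = min(1, 1 − 0.40 + 0.04) = min(1, 0.64) = 0.64
~S = 1 − 0.40 = 0.60
(~~(S \/ ~R) -> P) \/ ~S = max(0.64, 0.60) = 0.64
((~~(S \/ ~R) -> P) \/ ~S) \/ S = max(0.64, 0.40) = 0.64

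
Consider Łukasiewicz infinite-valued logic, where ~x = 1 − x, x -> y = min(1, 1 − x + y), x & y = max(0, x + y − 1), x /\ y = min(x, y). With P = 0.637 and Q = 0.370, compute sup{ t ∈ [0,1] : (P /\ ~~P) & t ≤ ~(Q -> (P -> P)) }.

~P = 1 − 0.637 = 0.363
~~P = 1 − 0.363 = 0.637
P /\ ~~P = min(0.637, 0.637) = 0.637
So the left factor is P /\ ~~P = 0.637.
P -> P = min(1, 1 − 0.637 + 0.637) = min(1, 1.000) = 1.000
Q -> (P -> P) = min(1, 1 − 0.370 + 1.000) = min(1, 1.630) = 1.000
~(Q -> (P -> P)) = 1 − 1.000 = 0.000
So the right-hand bound is ~(Q -> (P -> P)) = 0.000.
The residuum of the Łukasiewicz t-norm gives the supremum: min(1, 1 − 0.637 + 0.000).
1 − 0.637 + 0.000 = 0.363, so t = min(1, 0.363) = 0.363.
Check: 0.637 & 0.363 = max(0, 0.000) = 0.000 ≤ 0.000.

0.363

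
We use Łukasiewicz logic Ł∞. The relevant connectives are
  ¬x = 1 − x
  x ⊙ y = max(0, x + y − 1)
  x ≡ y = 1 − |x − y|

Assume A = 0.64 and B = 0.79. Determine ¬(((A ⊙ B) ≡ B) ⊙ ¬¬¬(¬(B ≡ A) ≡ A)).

A ⊙ B = max(0, 0.64 + 0.79 − 1) = max(0, 0.43) = 0.43
(A ⊙ B) ≡ B = 1 − |0.43 − 0.79| = 1 − 0.36 = 0.64
B ≡ A = 1 − |0.79 − 0.64| = 1 − 0.15 = 0.85
¬(B ≡ A) = 1 − 0.85 = 0.15
¬(B ≡ A) ≡ A = 1 − |0.15 − 0.64| = 1 − 0.49 = 0.51
¬(¬(B ≡ A) ≡ A) = 1 − 0.51 = 0.49
¬¬(¬(B ≡ A) ≡ A) = 1 − 0.49 = 0.51
¬¬¬(¬(B ≡ A) ≡ A) = 1 − 0.51 = 0.49
((A ⊙ B) ≡ B) ⊙ ¬¬¬(¬(B ≡ A) ≡ A) = max(0, 0.64 + 0.49 − 1) = max(0, 0.13) = 0.13
¬(((A ⊙ B) ≡ B) ⊙ ¬¬¬(¬(B ≡ A) ≡ A)) = 1 − 0.13 = 0.87

0.87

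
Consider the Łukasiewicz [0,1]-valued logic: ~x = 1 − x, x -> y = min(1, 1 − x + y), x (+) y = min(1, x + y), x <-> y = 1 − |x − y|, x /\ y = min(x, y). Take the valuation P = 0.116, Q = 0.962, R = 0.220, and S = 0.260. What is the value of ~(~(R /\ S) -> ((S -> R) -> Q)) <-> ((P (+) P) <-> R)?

R /\ S = min(0.220, 0.260) = 0.220
~(R /\ S) = 1 − 0.220 = 0.780
S -> R = min(1, 1 − 0.260 + 0.220) = min(1, 0.960) = 0.960
(S -> R) -> Q = min(1, 1 − 0.960 + 0.962) = min(1, 1.002) = 1.000
~(R /\ S) -> ((S -> R) -> Q) = min(1, 1 − 0.780 + 1.000) = min(1, 1.220) = 1.000
~(~(R /\ S) -> ((S -> R) -> Q)) = 1 − 1.000 = 0.000
P (+) P = min(1, 0.116 + 0.116) = min(1, 0.232) = 0.232
(P (+) P) <-> R = 1 − |0.232 − 0.220| = 1 − 0.012 = 0.988
~(~(R /\ S) -> ((S -> R) -> Q)) <-> ((P (+) P) <-> R) = 1 − |0.000 − 0.988| = 1 − 0.988 = 0.012

0.012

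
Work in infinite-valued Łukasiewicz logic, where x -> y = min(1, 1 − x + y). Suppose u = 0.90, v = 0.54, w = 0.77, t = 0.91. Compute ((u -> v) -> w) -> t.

0.91

u -> v = min(1, 1 − 0.90 + 0.54) = min(1, 0.64) = 0.64
(u -> v) -> w = min(1, 1 − 0.64 + 0.77) = min(1, 1.13) = 1.00
((u -> v) -> w) -> t = min(1, 1 − 1.00 + 0.91) = min(1, 0.91) = 0.91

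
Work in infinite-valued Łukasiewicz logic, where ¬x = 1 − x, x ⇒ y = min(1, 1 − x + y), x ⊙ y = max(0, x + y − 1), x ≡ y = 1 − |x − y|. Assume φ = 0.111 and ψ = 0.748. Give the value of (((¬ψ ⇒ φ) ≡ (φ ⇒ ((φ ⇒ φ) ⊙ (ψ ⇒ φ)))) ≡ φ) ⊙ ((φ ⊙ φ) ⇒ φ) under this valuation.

¬ψ = 1 − 0.748 = 0.252
¬ψ ⇒ φ = min(1, 1 − 0.252 + 0.111) = min(1, 0.859) = 0.859
φ ⇒ φ = min(1, 1 − 0.111 + 0.111) = min(1, 1.000) = 1.000
ψ ⇒ φ = min(1, 1 − 0.748 + 0.111) = min(1, 0.363) = 0.363
(φ ⇒ φ) ⊙ (ψ ⇒ φ) = max(0, 1.000 + 0.363 − 1) = max(0, 0.363) = 0.363
φ ⇒ ((φ ⇒ φ) ⊙ (ψ ⇒ φ)) = min(1, 1 − 0.111 + 0.363) = min(1, 1.252) = 1.000
(¬ψ ⇒ φ) ≡ (φ ⇒ ((φ ⇒ φ) ⊙ (ψ ⇒ φ))) = 1 − |0.859 − 1.000| = 1 − 0.141 = 0.859
((¬ψ ⇒ φ) ≡ (φ ⇒ ((φ ⇒ φ) ⊙ (ψ ⇒ φ)))) ≡ φ = 1 − |0.859 − 0.111| = 1 − 0.748 = 0.252
φ ⊙ φ = max(0, 0.111 + 0.111 − 1) = max(0, -0.778) = 0.000
(φ ⊙ φ) ⇒ φ = min(1, 1 − 0.000 + 0.111) = min(1, 1.111) = 1.000
(((¬ψ ⇒ φ) ≡ (φ ⇒ ((φ ⇒ φ) ⊙ (ψ ⇒ φ)))) ≡ φ) ⊙ ((φ ⊙ φ) ⇒ φ) = max(0, 0.252 + 1.000 − 1) = max(0, 0.252) = 0.252

0.252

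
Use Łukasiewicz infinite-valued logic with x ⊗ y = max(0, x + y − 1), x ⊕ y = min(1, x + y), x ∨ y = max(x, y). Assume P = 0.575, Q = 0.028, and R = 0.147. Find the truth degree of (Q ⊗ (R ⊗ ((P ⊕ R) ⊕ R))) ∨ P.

P ⊕ R = min(1, 0.575 + 0.147) = min(1, 0.722) = 0.722
(P ⊕ R) ⊕ R = min(1, 0.722 + 0.147) = min(1, 0.869) = 0.869
R ⊗ ((P ⊕ R) ⊕ R) = max(0, 0.147 + 0.869 − 1) = max(0, 0.016) = 0.016
Q ⊗ (R ⊗ ((P ⊕ R) ⊕ R)) = max(0, 0.028 + 0.016 − 1) = max(0, -0.956) = 0.000
(Q ⊗ (R ⊗ ((P ⊕ R) ⊕ R))) ∨ P = max(0.000, 0.575) = 0.575

0.575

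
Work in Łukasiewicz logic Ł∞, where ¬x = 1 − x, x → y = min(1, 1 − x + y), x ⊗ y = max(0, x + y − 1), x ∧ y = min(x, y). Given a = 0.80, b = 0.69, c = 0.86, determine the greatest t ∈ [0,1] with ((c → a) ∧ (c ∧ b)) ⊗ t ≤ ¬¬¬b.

c → a = min(1, 1 − 0.86 + 0.80) = min(1, 0.94) = 0.94
c ∧ b = min(0.86, 0.69) = 0.69
(c → a) ∧ (c ∧ b) = min(0.94, 0.69) = 0.69
So the left factor is (c → a) ∧ (c ∧ b) = 0.69.
¬b = 1 − 0.69 = 0.31
¬¬b = 1 − 0.31 = 0.69
¬¬¬b = 1 − 0.69 = 0.31
So the right-hand bound is ¬¬¬b = 0.31.
The residuum of the Łukasiewicz t-norm gives the supremum: min(1, 1 − 0.69 + 0.31).
1 − 0.69 + 0.31 = 0.62, so t = min(1, 0.62) = 0.62.
Check: 0.69 ⊗ 0.62 = max(0, 0.31) = 0.31 ≤ 0.31.

0.62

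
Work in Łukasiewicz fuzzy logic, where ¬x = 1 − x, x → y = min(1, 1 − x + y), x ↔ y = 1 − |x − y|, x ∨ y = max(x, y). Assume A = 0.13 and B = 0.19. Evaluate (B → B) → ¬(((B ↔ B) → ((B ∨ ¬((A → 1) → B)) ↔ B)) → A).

0.25

B → B = min(1, 1 − 0.19 + 0.19) = min(1, 1.00) = 1.00
B ↔ B = 1 − |0.19 − 0.19| = 1 − 0.00 = 1.00
A → 1 = min(1, 1 − 0.13 + 1.00) = min(1, 1.87) = 1.00
(A → 1) → B = min(1, 1 − 1.00 + 0.19) = min(1, 0.19) = 0.19
¬((A → 1) → B) = 1 − 0.19 = 0.81
B ∨ ¬((A → 1) → B) = max(0.19, 0.81) = 0.81
(B ∨ ¬((A → 1) → B)) ↔ B = 1 − |0.81 − 0.19| = 1 − 0.62 = 0.38
(B ↔ B) → ((B ∨ ¬((A → 1) → B)) ↔ B) = min(1, 1 − 1.00 + 0.38) = min(1, 0.38) = 0.38
((B ↔ B) → ((B ∨ ¬((A → 1) → B)) ↔ B)) → A = min(1, 1 − 0.38 + 0.13) = min(1, 0.75) = 0.75
¬(((B ↔ B) → ((B ∨ ¬((A → 1) → B)) ↔ B)) → A) = 1 − 0.75 = 0.25
(B → B) → ¬(((B ↔ B) → ((B ∨ ¬((A → 1) → B)) ↔ B)) → A) = min(1, 1 − 1.00 + 0.25) = min(1, 0.25) = 0.25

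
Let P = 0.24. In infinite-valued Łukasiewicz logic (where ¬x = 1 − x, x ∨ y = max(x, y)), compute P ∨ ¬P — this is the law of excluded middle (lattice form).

0.76

¬P = 1 − 0.24 = 0.76
P ∨ ¬P = max(0.24, 0.76) = 0.76
(The value 0.76 < 1 shows this instance is not satisfied; not a Ł∞-tautology — its value is max(a, 1−a).)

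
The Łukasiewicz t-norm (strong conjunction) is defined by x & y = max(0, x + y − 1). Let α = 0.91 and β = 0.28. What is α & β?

α & β = max(0, 0.91 + 0.28 − 1) = max(0, 0.19) = 0.19
For comparison, the Gödel (minimum) t-norm min(x, y) would give 0.28.

0.19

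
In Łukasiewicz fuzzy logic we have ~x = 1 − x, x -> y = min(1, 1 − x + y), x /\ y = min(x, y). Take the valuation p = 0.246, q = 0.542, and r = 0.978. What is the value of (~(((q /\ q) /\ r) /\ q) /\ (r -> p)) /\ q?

q /\ q = min(0.542, 0.542) = 0.542
(q /\ q) /\ r = min(0.542, 0.978) = 0.542
((q /\ q) /\ r) /\ q = min(0.542, 0.542) = 0.542
~(((q /\ q) /\ r) /\ q) = 1 − 0.542 = 0.458
r -> p = min(1, 1 − 0.978 + 0.246) = min(1, 0.268) = 0.268
~(((q /\ q) /\ r) /\ q) /\ (r -> p) = min(0.458, 0.268) = 0.268
(~(((q /\ q) /\ r) /\ q) /\ (r -> p)) /\ q = min(0.268, 0.542) = 0.268

0.268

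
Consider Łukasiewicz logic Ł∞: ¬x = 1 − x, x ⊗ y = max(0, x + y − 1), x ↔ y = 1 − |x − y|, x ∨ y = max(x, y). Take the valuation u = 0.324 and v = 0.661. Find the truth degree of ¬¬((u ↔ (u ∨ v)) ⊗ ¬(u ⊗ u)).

u ∨ v = max(0.324, 0.661) = 0.661
u ↔ (u ∨ v) = 1 − |0.324 − 0.661| = 1 − 0.337 = 0.663
u ⊗ u = max(0, 0.324 + 0.324 − 1) = max(0, -0.352) = 0.000
¬(u ⊗ u) = 1 − 0.000 = 1.000
(u ↔ (u ∨ v)) ⊗ ¬(u ⊗ u) = max(0, 0.663 + 1.000 − 1) = max(0, 0.663) = 0.663
¬((u ↔ (u ∨ v)) ⊗ ¬(u ⊗ u)) = 1 − 0.663 = 0.337
¬¬((u ↔ (u ∨ v)) ⊗ ¬(u ⊗ u)) = 1 − 0.337 = 0.663

0.663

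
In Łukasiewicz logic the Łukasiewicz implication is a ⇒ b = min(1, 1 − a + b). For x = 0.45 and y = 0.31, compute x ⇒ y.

0.86

x ⇒ y = min(1, 1 − 0.45 + 0.31) = min(1, 0.86) = 0.86
For comparison, the Gödel implication (1 if a ≤ b else b) would give 0.31.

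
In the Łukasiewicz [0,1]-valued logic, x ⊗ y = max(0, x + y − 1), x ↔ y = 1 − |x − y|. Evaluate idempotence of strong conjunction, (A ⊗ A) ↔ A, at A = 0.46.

A ⊗ A = max(0, 0.46 + 0.46 − 1) = max(0, -0.08) = 0.00
(A ⊗ A) ↔ A = 1 − |0.00 − 0.46| = 1 − 0.46 = 0.54
(The value 0.54 < 1 shows this instance is not satisfied; fails in Ł∞ since a ⊗ a = max(0, 2a−1) ≠ a in general.)

0.54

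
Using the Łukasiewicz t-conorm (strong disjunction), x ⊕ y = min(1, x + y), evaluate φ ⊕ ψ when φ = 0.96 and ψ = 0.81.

1.00

φ ⊕ ψ = min(1, 0.96 + 0.81) = min(1, 1.77) = 1.00
For comparison, the Gödel t-conorm max(x, y) would give 0.96.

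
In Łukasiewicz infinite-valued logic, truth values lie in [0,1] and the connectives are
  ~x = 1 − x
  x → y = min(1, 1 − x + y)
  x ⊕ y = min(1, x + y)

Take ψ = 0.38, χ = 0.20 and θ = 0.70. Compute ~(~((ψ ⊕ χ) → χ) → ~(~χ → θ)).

ψ ⊕ χ = min(1, 0.38 + 0.20) = min(1, 0.58) = 0.58
(ψ ⊕ χ) → χ = min(1, 1 − 0.58 + 0.20) = min(1, 0.62) = 0.62
~((ψ ⊕ χ) → χ) = 1 − 0.62 = 0.38
~χ = 1 − 0.20 = 0.80
~χ → θ = min(1, 1 − 0.80 + 0.70) = min(1, 0.90) = 0.90
~(~χ → θ) = 1 − 0.90 = 0.10
~((ψ ⊕ χ) → χ) → ~(~χ → θ) = min(1, 1 − 0.38 + 0.10) = min(1, 0.72) = 0.72
~(~((ψ ⊕ χ) → χ) → ~(~χ → θ)) = 1 − 0.72 = 0.28

0.28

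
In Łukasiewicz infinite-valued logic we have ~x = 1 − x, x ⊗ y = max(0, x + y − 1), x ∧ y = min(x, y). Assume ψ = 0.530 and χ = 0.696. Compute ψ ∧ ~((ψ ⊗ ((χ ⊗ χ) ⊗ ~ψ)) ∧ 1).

χ ⊗ χ = max(0, 0.696 + 0.696 − 1) = max(0, 0.392) = 0.392
~ψ = 1 − 0.530 = 0.470
(χ ⊗ χ) ⊗ ~ψ = max(0, 0.392 + 0.470 − 1) = max(0, -0.138) = 0.000
ψ ⊗ ((χ ⊗ χ) ⊗ ~ψ) = max(0, 0.530 + 0.000 − 1) = max(0, -0.470) = 0.000
(ψ ⊗ ((χ ⊗ χ) ⊗ ~ψ)) ∧ 1 = min(0.000, 1.000) = 0.000
~((ψ ⊗ ((χ ⊗ χ) ⊗ ~ψ)) ∧ 1) = 1 − 0.000 = 1.000
ψ ∧ ~((ψ ⊗ ((χ ⊗ χ) ⊗ ~ψ)) ∧ 1) = min(0.530, 1.000) = 0.530

0.530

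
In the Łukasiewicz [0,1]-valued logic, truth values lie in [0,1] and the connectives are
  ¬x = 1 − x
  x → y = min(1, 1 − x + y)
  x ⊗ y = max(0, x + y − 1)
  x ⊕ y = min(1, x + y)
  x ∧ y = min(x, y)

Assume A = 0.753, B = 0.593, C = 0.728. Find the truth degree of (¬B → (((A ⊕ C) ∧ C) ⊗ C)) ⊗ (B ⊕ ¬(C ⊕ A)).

0.593

¬B = 1 − 0.593 = 0.407
A ⊕ C = min(1, 0.753 + 0.728) = min(1, 1.481) = 1.000
(A ⊕ C) ∧ C = min(1.000, 0.728) = 0.728
((A ⊕ C) ∧ C) ⊗ C = max(0, 0.728 + 0.728 − 1) = max(0, 0.456) = 0.456
¬B → (((A ⊕ C) ∧ C) ⊗ C) = min(1, 1 − 0.407 + 0.456) = min(1, 1.049) = 1.000
C ⊕ A = min(1, 0.728 + 0.753) = min(1, 1.481) = 1.000
¬(C ⊕ A) = 1 − 1.000 = 0.000
B ⊕ ¬(C ⊕ A) = min(1, 0.593 + 0.000) = min(1, 0.593) = 0.593
(¬B → (((A ⊕ C) ∧ C) ⊗ C)) ⊗ (B ⊕ ¬(C ⊕ A)) = max(0, 1.000 + 0.593 − 1) = max(0, 0.593) = 0.593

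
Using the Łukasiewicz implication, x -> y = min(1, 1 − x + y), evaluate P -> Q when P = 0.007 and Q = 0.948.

1.000

P -> Q = min(1, 1 − 0.007 + 0.948) = min(1, 1.941) = 1.000
For comparison, the Gödel implication (1 if x ≤ y else y) would give 1.000.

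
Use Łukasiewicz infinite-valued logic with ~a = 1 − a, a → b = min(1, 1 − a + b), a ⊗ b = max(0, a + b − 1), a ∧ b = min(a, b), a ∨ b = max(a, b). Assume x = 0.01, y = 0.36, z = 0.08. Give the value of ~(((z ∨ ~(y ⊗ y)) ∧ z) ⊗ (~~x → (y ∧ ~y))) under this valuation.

0.92

y ⊗ y = max(0, 0.36 + 0.36 − 1) = max(0, -0.28) = 0.00
~(y ⊗ y) = 1 − 0.00 = 1.00
z ∨ ~(y ⊗ y) = max(0.08, 1.00) = 1.00
(z ∨ ~(y ⊗ y)) ∧ z = min(1.00, 0.08) = 0.08
~x = 1 − 0.01 = 0.99
~~x = 1 − 0.99 = 0.01
~y = 1 − 0.36 = 0.64
y ∧ ~y = min(0.36, 0.64) = 0.36
~~x → (y ∧ ~y) = min(1, 1 − 0.01 + 0.36) = min(1, 1.35) = 1.00
((z ∨ ~(y ⊗ y)) ∧ z) ⊗ (~~x → (y ∧ ~y)) = max(0, 0.08 + 1.00 − 1) = max(0, 0.08) = 0.08
~(((z ∨ ~(y ⊗ y)) ∧ z) ⊗ (~~x → (y ∧ ~y))) = 1 − 0.08 = 0.92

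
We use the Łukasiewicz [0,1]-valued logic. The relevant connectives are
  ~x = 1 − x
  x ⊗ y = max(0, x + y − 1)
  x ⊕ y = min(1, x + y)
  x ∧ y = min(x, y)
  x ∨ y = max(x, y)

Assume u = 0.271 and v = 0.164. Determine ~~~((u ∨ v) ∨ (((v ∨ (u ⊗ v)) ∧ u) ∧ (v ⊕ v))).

0.729

u ∨ v = max(0.271, 0.164) = 0.271
u ⊗ v = max(0, 0.271 + 0.164 − 1) = max(0, -0.565) = 0.000
v ∨ (u ⊗ v) = max(0.164, 0.000) = 0.164
(v ∨ (u ⊗ v)) ∧ u = min(0.164, 0.271) = 0.164
v ⊕ v = min(1, 0.164 + 0.164) = min(1, 0.328) = 0.328
((v ∨ (u ⊗ v)) ∧ u) ∧ (v ⊕ v) = min(0.164, 0.328) = 0.164
(u ∨ v) ∨ (((v ∨ (u ⊗ v)) ∧ u) ∧ (v ⊕ v)) = max(0.271, 0.164) = 0.271
~((u ∨ v) ∨ (((v ∨ (u ⊗ v)) ∧ u) ∧ (v ⊕ v))) = 1 − 0.271 = 0.729
~~((u ∨ v) ∨ (((v ∨ (u ⊗ v)) ∧ u) ∧ (v ⊕ v))) = 1 − 0.729 = 0.271
~~~((u ∨ v) ∨ (((v ∨ (u ⊗ v)) ∧ u) ∧ (v ⊕ v))) = 1 − 0.271 = 0.729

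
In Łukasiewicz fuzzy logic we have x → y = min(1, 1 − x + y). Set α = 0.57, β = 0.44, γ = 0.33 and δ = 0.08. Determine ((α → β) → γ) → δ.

α → β = min(1, 1 − 0.57 + 0.44) = min(1, 0.87) = 0.87
(α → β) → γ = min(1, 1 − 0.87 + 0.33) = min(1, 0.46) = 0.46
((α → β) → γ) → δ = min(1, 1 − 0.46 + 0.08) = min(1, 0.62) = 0.62

0.62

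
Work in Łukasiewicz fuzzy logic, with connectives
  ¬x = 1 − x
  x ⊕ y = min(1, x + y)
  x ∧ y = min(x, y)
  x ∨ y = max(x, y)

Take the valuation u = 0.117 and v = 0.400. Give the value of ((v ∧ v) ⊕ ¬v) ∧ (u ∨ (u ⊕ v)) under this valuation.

v ∧ v = min(0.400, 0.400) = 0.400
¬v = 1 − 0.400 = 0.600
(v ∧ v) ⊕ ¬v = min(1, 0.400 + 0.600) = min(1, 1.000) = 1.000
u ⊕ v = min(1, 0.117 + 0.400) = min(1, 0.517) = 0.517
u ∨ (u ⊕ v) = max(0.117, 0.517) = 0.517
((v ∧ v) ⊕ ¬v) ∧ (u ∨ (u ⊕ v)) = min(1.000, 0.517) = 0.517

0.517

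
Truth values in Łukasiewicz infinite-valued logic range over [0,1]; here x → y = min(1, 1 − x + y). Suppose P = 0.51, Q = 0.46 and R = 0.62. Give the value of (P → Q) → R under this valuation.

P → Q = min(1, 1 − 0.51 + 0.46) = min(1, 0.95) = 0.95
(P → Q) → R = min(1, 1 − 0.95 + 0.62) = min(1, 0.67) = 0.67

0.67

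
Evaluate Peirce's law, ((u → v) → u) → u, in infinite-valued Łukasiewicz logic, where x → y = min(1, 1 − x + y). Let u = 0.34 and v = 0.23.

u → v = min(1, 1 − 0.34 + 0.23) = min(1, 0.89) = 0.89
(u → v) → u = min(1, 1 − 0.89 + 0.34) = min(1, 0.45) = 0.45
((u → v) → u) → u = min(1, 1 − 0.45 + 0.34) = min(1, 0.89) = 0.89
(The value 0.89 < 1 shows this instance is not satisfied; not a Ł∞-tautology in general.)

0.89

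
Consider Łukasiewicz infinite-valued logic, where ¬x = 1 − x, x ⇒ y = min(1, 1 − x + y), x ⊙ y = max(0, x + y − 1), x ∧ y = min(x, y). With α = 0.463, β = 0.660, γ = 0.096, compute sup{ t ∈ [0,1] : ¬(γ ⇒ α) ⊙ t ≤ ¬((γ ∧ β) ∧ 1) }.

1.000

γ ⇒ α = min(1, 1 − 0.096 + 0.463) = min(1, 1.367) = 1.000
¬(γ ⇒ α) = 1 − 1.000 = 0.000
So the left factor is ¬(γ ⇒ α) = 0.000.
γ ∧ β = min(0.096, 0.660) = 0.096
(γ ∧ β) ∧ 1 = min(0.096, 1.000) = 0.096
¬((γ ∧ β) ∧ 1) = 1 − 0.096 = 0.904
So the right-hand bound is ¬((γ ∧ β) ∧ 1) = 0.904.
The residuum of the Łukasiewicz t-norm gives the supremum: min(1, 1 − 0.000 + 0.904).
1 − 0.000 + 0.904 = 1.904, so t = min(1, 1.904) = 1.000.
Check: 0.000 ⊙ 1.000 = max(0, 0.000) = 0.000 ≤ 0.904.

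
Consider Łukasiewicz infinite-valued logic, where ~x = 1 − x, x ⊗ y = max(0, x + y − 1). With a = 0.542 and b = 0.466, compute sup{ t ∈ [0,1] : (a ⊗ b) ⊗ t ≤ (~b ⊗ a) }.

1.000

a ⊗ b = max(0, 0.542 + 0.466 − 1) = max(0, 0.008) = 0.008
So the left factor is a ⊗ b = 0.008.
~b = 1 − 0.466 = 0.534
~b ⊗ a = max(0, 0.534 + 0.542 − 1) = max(0, 0.076) = 0.076
So the right-hand bound is ~b ⊗ a = 0.076.
The residuum of the Łukasiewicz t-norm gives the supremum: min(1, 1 − 0.008 + 0.076).
1 − 0.008 + 0.076 = 1.068, so t = min(1, 1.068) = 1.000.
Check: 0.008 ⊗ 1.000 = max(0, 0.008) = 0.008 ≤ 0.076.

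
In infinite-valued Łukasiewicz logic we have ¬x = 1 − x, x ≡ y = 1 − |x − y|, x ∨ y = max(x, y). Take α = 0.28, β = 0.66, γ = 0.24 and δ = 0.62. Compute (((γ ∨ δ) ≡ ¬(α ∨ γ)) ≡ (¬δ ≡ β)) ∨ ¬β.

0.82

γ ∨ δ = max(0.24, 0.62) = 0.62
α ∨ γ = max(0.28, 0.24) = 0.28
¬(α ∨ γ) = 1 − 0.28 = 0.72
(γ ∨ δ) ≡ ¬(α ∨ γ) = 1 − |0.62 − 0.72| = 1 − 0.10 = 0.90
¬δ = 1 − 0.62 = 0.38
¬δ ≡ β = 1 − |0.38 − 0.66| = 1 − 0.28 = 0.72
((γ ∨ δ) ≡ ¬(α ∨ γ)) ≡ (¬δ ≡ β) = 1 − |0.90 − 0.72| = 1 − 0.18 = 0.82
¬β = 1 − 0.66 = 0.34
(((γ ∨ δ) ≡ ¬(α ∨ γ)) ≡ (¬δ ≡ β)) ∨ ¬β = max(0.82, 0.34) = 0.82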